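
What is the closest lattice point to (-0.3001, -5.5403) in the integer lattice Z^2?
(0, -6)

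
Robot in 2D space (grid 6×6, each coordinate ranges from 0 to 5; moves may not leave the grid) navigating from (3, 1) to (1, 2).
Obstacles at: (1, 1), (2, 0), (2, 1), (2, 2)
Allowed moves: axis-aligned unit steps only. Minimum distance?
5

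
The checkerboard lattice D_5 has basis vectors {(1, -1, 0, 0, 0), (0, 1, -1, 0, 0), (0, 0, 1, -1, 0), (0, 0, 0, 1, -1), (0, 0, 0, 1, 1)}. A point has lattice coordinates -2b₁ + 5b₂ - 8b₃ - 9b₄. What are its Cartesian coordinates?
(-2, 7, -13, -1, 9)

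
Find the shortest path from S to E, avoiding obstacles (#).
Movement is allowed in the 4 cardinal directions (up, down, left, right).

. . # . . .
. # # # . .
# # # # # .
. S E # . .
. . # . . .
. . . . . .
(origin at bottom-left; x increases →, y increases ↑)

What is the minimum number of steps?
1
(one shortest path: (1, 2) → (2, 2))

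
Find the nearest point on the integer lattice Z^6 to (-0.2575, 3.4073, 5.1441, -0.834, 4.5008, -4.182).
(0, 3, 5, -1, 5, -4)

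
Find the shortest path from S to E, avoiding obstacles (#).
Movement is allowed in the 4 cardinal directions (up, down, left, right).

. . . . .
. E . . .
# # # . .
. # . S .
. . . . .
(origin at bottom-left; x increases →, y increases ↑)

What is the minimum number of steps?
4
(one shortest path: (3, 1) → (3, 2) → (3, 3) → (2, 3) → (1, 3))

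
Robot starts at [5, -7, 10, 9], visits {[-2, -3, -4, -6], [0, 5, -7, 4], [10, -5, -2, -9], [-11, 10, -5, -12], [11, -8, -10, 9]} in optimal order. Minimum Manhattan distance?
133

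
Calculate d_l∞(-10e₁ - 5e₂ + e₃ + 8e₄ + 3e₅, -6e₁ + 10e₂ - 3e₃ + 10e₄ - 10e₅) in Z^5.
15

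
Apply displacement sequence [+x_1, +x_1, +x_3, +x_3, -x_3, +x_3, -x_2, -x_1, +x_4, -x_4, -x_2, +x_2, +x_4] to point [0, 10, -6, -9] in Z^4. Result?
(1, 9, -4, -8)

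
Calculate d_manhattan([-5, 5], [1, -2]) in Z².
13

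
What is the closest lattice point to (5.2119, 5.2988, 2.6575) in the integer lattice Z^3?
(5, 5, 3)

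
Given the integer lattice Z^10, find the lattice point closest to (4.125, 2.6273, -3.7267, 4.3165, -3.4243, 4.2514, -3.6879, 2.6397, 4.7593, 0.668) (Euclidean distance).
(4, 3, -4, 4, -3, 4, -4, 3, 5, 1)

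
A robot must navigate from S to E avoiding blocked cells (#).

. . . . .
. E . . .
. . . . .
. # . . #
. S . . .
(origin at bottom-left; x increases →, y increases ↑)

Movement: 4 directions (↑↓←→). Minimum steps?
5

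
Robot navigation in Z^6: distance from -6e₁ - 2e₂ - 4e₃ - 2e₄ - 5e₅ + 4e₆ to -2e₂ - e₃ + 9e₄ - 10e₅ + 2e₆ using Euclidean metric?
13.9642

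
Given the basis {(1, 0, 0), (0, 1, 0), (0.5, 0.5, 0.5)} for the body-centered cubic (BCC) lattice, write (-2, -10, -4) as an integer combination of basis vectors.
2b₁ - 6b₂ - 8b₃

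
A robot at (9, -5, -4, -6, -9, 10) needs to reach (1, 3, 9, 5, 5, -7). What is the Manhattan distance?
71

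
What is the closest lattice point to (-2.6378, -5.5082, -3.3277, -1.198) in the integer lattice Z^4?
(-3, -6, -3, -1)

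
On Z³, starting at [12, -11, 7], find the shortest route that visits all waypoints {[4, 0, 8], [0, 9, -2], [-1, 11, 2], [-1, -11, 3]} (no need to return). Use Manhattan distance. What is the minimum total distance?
67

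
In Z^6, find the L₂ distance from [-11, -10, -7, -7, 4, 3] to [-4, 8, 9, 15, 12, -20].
41.3038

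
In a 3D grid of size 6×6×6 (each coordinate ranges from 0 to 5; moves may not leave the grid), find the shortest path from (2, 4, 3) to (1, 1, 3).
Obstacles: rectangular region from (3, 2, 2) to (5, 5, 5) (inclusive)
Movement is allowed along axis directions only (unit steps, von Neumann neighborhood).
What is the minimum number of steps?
4
(one shortest path: (2, 4, 3) → (1, 4, 3) → (1, 3, 3) → (1, 2, 3) → (1, 1, 3))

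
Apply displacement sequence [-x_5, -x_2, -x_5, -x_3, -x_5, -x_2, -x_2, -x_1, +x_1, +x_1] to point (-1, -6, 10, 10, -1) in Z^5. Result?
(0, -9, 9, 10, -4)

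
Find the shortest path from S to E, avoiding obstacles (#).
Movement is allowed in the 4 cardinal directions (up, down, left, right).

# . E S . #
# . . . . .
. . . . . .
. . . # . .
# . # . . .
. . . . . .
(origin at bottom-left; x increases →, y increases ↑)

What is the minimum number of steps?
1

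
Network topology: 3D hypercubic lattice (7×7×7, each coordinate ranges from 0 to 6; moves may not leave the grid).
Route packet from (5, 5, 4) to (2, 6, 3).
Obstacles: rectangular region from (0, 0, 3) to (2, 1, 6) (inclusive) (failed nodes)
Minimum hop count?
5
(one shortest path: (5, 5, 4) → (4, 5, 4) → (3, 5, 4) → (2, 5, 4) → (2, 6, 4) → (2, 6, 3))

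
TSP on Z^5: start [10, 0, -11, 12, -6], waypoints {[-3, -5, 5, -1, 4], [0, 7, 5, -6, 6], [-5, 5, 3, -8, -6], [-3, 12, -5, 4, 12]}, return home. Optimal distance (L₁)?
196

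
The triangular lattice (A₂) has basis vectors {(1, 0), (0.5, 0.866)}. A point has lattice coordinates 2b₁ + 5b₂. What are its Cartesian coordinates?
(4.5, 4.33)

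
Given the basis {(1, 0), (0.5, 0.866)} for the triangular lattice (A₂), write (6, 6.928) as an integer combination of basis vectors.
2b₁ + 8b₂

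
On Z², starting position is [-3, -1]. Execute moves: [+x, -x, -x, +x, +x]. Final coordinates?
(-2, -1)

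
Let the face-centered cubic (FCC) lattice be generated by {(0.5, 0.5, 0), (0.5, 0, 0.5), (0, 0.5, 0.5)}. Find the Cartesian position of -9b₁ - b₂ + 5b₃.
(-5, -2, 2)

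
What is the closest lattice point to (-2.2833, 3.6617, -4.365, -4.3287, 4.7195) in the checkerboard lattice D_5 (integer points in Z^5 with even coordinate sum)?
(-2, 4, -5, -4, 5)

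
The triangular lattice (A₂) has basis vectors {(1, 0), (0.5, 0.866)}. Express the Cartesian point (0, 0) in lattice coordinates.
0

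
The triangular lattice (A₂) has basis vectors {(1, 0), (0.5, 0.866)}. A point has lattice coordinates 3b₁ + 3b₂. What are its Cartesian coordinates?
(4.5, 2.598)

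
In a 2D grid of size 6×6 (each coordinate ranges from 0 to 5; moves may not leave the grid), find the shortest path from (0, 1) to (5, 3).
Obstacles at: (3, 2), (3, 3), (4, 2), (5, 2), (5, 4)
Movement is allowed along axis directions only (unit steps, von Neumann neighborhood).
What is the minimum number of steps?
9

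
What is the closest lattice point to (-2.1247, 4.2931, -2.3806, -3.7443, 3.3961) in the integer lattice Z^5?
(-2, 4, -2, -4, 3)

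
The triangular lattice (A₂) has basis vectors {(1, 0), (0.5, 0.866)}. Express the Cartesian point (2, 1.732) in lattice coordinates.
b₁ + 2b₂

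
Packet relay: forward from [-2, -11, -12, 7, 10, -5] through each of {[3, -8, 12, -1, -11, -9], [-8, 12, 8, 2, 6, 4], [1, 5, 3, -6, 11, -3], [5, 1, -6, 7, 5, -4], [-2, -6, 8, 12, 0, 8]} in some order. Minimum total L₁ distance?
205
(one optimal route: (-2, -11, -12, 7, 10, -5) → (5, 1, -6, 7, 5, -4) → (1, 5, 3, -6, 11, -3) → (-8, 12, 8, 2, 6, 4) → (-2, -6, 8, 12, 0, 8) → (3, -8, 12, -1, -11, -9))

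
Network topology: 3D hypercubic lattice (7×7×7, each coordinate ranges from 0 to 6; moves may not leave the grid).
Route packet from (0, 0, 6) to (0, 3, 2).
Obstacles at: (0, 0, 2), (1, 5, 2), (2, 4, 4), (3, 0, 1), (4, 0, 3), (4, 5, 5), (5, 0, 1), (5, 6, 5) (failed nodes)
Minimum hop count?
7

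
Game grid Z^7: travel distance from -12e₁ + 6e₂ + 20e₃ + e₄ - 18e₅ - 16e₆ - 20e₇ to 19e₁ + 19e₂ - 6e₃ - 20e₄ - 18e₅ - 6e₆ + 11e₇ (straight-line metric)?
57.5152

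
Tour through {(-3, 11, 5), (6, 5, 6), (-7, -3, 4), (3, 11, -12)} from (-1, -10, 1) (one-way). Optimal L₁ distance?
78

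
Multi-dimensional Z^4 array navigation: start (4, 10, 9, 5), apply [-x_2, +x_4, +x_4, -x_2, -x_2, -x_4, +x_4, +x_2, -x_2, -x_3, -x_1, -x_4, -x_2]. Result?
(3, 6, 8, 6)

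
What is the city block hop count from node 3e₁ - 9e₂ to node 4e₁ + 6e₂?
16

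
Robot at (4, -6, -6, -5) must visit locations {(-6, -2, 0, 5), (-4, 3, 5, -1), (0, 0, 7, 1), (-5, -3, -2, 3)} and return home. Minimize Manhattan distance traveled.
88
(one optimal route: (4, -6, -6, -5) → (0, 0, 7, 1) → (-4, 3, 5, -1) → (-6, -2, 0, 5) → (-5, -3, -2, 3) → (4, -6, -6, -5))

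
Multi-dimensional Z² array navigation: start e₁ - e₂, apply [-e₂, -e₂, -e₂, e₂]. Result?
(1, -3)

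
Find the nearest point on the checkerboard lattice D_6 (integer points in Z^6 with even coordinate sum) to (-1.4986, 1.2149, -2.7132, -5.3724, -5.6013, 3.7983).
(-1, 1, -3, -5, -6, 4)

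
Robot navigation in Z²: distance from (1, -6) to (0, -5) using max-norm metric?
1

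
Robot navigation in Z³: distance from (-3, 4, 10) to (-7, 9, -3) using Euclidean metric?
14.4914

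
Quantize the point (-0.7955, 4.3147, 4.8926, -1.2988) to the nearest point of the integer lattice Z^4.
(-1, 4, 5, -1)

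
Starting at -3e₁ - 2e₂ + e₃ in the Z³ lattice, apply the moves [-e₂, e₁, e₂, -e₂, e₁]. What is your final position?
(-1, -3, 1)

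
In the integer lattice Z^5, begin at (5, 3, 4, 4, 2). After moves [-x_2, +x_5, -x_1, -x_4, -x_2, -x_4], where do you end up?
(4, 1, 4, 2, 3)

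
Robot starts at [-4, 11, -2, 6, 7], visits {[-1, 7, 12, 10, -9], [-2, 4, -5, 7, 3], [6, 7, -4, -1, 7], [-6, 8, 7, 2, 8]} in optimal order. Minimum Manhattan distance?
105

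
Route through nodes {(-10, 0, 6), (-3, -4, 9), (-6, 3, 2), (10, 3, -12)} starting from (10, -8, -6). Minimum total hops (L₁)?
72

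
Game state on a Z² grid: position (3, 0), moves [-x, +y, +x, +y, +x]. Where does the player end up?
(4, 2)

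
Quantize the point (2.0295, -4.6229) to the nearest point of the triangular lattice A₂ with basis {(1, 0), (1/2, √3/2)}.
(2.5, -4.33)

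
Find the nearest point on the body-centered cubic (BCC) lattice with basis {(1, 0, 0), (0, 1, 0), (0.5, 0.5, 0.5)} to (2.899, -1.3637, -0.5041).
(2.5, -1.5, -0.5)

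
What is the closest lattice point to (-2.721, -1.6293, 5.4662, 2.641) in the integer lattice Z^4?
(-3, -2, 5, 3)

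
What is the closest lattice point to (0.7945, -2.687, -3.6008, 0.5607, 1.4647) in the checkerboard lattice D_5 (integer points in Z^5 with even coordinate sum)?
(1, -3, -4, 1, 1)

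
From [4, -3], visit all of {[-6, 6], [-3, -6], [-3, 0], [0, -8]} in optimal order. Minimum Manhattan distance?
29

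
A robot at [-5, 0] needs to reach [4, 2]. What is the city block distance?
11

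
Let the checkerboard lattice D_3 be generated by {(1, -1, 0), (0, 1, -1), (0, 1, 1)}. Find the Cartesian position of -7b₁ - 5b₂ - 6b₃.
(-7, -4, -1)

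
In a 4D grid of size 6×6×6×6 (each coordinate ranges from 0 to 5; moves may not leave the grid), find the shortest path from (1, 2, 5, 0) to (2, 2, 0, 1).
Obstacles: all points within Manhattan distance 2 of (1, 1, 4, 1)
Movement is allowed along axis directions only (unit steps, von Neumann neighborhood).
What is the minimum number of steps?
7
(one shortest path: (1, 2, 5, 0) → (2, 2, 5, 0) → (2, 2, 4, 0) → (2, 2, 3, 0) → (2, 2, 2, 0) → (2, 2, 1, 0) → (2, 2, 0, 0) → (2, 2, 0, 1))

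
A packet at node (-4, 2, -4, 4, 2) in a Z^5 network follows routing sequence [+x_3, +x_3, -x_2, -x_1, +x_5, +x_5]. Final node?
(-5, 1, -2, 4, 4)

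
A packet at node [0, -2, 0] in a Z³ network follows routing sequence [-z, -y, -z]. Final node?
(0, -3, -2)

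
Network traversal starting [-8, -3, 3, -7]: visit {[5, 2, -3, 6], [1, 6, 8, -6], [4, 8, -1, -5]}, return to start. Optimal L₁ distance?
96
(one optimal route: (-8, -3, 3, -7) → (5, 2, -3, 6) → (4, 8, -1, -5) → (1, 6, 8, -6) → (-8, -3, 3, -7))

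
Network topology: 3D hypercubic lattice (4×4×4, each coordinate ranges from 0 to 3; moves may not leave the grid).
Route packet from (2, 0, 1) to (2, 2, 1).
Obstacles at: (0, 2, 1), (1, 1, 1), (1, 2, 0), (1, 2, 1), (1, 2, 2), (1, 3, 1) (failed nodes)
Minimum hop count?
2
(one shortest path: (2, 0, 1) → (2, 1, 1) → (2, 2, 1))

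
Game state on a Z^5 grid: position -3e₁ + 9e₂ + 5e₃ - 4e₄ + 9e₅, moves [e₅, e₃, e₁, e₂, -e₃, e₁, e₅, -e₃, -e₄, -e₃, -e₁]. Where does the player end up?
(-2, 10, 3, -5, 11)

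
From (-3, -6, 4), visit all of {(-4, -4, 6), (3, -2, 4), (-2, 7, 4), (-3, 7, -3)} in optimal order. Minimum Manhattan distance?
38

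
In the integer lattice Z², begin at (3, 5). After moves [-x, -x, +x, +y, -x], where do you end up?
(1, 6)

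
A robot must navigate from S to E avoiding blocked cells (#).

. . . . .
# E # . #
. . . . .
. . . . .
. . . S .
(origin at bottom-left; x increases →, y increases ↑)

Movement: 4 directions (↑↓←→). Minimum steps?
5
(one shortest path: (3, 0) → (2, 0) → (1, 0) → (1, 1) → (1, 2) → (1, 3))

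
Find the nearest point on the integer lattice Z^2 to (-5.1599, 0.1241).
(-5, 0)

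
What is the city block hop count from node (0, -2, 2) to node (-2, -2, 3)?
3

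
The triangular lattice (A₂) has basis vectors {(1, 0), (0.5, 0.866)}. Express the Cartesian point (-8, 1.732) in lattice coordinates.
-9b₁ + 2b₂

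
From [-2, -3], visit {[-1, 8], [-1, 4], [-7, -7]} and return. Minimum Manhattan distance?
42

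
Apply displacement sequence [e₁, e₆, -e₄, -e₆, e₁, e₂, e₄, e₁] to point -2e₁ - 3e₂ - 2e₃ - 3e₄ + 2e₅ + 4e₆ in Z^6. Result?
(1, -2, -2, -3, 2, 4)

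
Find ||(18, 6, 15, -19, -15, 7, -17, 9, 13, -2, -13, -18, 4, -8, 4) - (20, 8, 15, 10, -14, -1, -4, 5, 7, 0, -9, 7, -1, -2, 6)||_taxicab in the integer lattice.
109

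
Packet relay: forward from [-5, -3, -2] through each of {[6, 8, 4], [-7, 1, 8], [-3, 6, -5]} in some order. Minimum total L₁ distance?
58
(one optimal route: (-5, -3, -2) → (-7, 1, 8) → (-3, 6, -5) → (6, 8, 4))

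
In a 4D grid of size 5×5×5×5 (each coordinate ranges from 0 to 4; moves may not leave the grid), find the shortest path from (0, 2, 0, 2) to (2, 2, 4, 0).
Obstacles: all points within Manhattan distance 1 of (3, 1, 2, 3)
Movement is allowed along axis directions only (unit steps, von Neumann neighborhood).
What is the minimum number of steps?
8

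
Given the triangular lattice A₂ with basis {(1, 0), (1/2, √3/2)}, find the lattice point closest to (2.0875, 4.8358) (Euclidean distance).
(2, 5.196)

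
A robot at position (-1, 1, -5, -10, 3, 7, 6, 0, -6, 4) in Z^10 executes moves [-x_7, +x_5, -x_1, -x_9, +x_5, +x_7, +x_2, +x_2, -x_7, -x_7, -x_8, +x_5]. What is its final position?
(-2, 3, -5, -10, 6, 7, 4, -1, -7, 4)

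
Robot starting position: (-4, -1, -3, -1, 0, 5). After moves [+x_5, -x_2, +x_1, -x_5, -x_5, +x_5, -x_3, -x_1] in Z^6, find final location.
(-4, -2, -4, -1, 0, 5)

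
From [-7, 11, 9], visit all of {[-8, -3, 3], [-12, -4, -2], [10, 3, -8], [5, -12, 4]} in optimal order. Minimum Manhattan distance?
94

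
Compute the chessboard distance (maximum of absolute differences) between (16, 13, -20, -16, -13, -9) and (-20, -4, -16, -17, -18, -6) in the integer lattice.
36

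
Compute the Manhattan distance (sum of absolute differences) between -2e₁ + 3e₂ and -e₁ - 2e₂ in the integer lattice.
6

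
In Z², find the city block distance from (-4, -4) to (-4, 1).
5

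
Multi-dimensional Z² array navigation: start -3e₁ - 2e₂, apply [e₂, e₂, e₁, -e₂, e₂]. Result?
(-2, 0)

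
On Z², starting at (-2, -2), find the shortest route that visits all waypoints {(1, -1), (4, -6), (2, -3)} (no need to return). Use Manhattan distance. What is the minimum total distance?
12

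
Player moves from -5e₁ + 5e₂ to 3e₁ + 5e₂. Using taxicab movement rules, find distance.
8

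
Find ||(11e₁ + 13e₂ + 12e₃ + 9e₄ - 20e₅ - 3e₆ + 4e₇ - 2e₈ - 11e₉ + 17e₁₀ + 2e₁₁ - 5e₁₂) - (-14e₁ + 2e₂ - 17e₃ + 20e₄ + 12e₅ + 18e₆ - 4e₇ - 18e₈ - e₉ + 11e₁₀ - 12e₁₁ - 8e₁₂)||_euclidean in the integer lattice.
61.9193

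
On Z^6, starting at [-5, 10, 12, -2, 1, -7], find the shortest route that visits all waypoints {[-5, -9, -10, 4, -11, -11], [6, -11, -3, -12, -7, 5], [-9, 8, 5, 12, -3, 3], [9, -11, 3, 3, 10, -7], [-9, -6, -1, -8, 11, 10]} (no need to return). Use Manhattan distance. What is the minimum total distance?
259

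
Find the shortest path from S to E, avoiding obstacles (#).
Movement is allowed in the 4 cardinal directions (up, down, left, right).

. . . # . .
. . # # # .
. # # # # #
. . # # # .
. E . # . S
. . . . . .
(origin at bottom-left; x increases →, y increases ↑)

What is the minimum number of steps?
6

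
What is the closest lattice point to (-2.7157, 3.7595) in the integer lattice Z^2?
(-3, 4)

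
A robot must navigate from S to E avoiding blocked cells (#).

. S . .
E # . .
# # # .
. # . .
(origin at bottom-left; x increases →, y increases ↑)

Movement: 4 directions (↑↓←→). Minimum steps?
2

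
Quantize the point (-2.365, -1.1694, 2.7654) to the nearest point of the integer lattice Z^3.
(-2, -1, 3)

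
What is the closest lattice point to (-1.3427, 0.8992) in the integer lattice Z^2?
(-1, 1)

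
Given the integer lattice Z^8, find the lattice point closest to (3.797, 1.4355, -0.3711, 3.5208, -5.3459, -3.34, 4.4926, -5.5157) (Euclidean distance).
(4, 1, 0, 4, -5, -3, 4, -6)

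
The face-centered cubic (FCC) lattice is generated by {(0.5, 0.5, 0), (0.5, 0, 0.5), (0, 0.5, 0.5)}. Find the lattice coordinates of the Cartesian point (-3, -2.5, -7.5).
2b₁ - 8b₂ - 7b₃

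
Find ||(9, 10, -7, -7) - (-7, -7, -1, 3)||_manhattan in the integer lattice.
49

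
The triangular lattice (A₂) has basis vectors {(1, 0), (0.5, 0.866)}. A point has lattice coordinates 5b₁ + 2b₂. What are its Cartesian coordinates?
(6, 1.732)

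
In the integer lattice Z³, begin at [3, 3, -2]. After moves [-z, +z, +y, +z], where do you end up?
(3, 4, -1)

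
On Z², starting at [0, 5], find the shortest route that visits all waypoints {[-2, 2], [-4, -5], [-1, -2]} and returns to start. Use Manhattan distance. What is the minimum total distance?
28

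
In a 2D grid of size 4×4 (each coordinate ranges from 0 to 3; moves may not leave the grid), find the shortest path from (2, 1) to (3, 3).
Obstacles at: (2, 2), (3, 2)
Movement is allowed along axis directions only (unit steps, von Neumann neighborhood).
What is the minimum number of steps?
5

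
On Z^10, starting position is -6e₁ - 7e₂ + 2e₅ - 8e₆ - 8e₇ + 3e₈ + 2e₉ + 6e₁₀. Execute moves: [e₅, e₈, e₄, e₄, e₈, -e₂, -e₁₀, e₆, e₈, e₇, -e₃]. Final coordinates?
(-6, -8, -1, 2, 3, -7, -7, 6, 2, 5)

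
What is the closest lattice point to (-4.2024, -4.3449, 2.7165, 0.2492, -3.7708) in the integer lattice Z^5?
(-4, -4, 3, 0, -4)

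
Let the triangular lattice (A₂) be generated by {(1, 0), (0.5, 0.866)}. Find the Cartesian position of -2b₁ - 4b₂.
(-4, -3.464)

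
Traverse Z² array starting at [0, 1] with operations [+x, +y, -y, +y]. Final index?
(1, 2)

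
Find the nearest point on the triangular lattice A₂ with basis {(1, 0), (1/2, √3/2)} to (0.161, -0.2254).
(0, 0)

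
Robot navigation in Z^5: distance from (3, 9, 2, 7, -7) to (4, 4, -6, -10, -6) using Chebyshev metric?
17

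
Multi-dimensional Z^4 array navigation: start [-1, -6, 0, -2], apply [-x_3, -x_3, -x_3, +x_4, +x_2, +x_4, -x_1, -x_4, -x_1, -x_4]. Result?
(-3, -5, -3, -2)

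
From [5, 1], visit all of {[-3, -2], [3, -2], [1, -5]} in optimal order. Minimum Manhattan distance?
17
(one optimal route: (5, 1) → (3, -2) → (1, -5) → (-3, -2))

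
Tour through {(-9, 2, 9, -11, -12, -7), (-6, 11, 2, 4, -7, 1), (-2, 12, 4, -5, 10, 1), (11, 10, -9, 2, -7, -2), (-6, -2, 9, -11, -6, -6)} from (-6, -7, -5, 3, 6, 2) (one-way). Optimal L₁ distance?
189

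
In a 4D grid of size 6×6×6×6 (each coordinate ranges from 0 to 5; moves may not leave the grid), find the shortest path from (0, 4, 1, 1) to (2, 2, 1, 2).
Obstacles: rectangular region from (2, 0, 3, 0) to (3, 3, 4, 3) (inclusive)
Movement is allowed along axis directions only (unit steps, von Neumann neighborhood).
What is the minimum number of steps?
5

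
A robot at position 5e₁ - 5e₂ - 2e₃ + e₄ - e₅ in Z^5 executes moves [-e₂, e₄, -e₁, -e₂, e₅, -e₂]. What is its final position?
(4, -8, -2, 2, 0)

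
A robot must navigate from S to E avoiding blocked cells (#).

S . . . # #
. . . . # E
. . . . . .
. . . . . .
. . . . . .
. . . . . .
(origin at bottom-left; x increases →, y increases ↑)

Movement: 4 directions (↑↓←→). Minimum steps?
8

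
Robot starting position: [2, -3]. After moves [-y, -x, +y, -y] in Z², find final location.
(1, -4)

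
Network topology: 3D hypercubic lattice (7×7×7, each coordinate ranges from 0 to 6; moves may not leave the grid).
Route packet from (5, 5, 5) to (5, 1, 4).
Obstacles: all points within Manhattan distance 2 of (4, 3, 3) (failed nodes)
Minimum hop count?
5
(one shortest path: (5, 5, 5) → (5, 4, 5) → (5, 3, 5) → (5, 2, 5) → (5, 1, 5) → (5, 1, 4))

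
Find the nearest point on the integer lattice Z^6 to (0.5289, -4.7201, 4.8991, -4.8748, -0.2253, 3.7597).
(1, -5, 5, -5, 0, 4)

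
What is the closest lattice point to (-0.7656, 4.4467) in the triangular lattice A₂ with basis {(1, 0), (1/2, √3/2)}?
(-0.5, 4.33)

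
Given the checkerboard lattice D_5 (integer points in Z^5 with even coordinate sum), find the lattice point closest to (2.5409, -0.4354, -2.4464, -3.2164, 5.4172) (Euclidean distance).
(2, 0, -2, -3, 5)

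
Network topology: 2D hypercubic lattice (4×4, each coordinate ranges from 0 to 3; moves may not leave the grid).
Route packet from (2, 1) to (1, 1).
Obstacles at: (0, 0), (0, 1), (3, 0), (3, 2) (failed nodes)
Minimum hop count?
1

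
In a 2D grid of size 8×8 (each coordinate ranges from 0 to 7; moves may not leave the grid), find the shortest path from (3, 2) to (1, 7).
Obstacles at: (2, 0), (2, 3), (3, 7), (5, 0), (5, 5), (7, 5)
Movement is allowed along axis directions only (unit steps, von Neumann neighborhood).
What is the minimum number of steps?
7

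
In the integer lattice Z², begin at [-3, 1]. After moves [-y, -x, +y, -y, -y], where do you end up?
(-4, -1)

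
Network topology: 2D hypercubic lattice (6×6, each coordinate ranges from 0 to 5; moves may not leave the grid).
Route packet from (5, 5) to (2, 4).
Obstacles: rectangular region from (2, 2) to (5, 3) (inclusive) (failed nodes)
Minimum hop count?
4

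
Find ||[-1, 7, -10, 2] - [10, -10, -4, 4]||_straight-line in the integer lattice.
21.2132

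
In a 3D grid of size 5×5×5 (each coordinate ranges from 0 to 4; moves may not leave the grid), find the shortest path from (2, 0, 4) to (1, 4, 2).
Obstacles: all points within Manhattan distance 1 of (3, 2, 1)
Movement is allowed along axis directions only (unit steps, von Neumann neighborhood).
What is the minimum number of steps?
7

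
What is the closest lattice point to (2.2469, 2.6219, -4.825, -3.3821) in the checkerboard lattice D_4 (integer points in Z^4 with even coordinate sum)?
(2, 3, -5, -4)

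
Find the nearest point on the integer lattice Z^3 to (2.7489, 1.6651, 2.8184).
(3, 2, 3)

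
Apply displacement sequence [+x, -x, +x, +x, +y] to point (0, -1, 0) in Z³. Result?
(2, 0, 0)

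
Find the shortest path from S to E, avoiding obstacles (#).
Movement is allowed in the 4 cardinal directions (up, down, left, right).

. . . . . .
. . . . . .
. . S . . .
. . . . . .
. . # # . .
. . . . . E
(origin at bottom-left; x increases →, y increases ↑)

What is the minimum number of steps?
6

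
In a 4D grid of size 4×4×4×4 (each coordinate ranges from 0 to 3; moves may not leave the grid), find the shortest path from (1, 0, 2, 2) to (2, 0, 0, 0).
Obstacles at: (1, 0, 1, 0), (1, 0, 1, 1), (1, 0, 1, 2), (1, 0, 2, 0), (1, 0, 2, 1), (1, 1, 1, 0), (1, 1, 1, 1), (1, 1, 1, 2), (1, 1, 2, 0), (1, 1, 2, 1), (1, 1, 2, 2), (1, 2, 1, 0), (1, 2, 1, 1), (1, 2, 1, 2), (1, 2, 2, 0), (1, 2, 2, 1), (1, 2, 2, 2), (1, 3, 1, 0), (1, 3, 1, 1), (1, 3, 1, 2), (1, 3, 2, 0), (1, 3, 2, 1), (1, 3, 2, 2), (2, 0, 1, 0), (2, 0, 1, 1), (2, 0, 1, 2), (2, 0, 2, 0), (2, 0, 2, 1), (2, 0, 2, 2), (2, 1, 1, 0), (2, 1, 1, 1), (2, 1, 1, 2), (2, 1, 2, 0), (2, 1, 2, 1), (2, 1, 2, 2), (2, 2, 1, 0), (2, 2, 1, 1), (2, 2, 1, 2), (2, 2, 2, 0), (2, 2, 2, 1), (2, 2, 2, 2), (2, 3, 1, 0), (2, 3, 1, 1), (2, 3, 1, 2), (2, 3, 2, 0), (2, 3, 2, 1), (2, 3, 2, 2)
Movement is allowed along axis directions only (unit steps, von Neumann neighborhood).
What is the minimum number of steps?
7
(one shortest path: (1, 0, 2, 2) → (0, 0, 2, 2) → (0, 0, 1, 2) → (0, 0, 0, 2) → (1, 0, 0, 2) → (2, 0, 0, 2) → (2, 0, 0, 1) → (2, 0, 0, 0))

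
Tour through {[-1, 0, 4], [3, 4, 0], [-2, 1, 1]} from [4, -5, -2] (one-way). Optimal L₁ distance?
26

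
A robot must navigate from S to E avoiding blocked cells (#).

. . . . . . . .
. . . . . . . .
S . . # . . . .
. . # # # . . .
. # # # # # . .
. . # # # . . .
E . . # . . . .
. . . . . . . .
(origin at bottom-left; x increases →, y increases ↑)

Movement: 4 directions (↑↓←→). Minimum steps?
4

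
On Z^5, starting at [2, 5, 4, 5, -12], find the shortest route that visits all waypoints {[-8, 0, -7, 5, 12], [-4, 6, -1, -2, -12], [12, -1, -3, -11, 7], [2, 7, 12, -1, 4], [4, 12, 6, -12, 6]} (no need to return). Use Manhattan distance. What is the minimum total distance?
160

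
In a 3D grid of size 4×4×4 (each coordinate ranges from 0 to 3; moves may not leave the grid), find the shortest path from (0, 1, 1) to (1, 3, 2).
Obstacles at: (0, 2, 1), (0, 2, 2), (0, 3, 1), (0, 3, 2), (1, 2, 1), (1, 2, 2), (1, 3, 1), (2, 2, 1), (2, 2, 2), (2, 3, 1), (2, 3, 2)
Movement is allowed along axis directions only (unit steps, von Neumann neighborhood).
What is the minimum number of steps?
6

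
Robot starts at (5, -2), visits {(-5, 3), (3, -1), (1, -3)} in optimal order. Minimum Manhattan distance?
19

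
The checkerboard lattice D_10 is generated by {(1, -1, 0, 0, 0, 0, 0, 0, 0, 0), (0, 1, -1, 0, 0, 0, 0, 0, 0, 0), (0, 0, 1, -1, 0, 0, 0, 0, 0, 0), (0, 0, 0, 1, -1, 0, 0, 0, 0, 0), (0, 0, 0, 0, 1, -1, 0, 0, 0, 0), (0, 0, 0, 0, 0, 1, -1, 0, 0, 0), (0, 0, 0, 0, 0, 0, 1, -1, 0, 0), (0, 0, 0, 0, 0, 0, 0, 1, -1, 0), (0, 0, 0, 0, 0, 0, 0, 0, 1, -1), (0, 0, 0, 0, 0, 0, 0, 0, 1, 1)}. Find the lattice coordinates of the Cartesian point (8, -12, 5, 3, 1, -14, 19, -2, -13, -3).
8b₁ - 4b₂ + b₃ + 4b₄ + 5b₅ - 9b₆ + 10b₇ + 8b₈ - b₉ - 4b₁₀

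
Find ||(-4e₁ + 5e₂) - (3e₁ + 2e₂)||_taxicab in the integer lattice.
10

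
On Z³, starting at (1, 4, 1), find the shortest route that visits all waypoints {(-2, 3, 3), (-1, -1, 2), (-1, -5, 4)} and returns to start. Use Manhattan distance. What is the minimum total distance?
30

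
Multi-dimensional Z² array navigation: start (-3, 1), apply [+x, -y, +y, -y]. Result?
(-2, 0)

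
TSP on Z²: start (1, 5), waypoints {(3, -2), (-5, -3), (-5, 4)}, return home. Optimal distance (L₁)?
32
(one optimal route: (1, 5) → (3, -2) → (-5, -3) → (-5, 4) → (1, 5))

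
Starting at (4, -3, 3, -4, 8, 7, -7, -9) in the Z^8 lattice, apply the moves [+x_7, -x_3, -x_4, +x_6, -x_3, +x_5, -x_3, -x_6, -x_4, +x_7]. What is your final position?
(4, -3, 0, -6, 9, 7, -5, -9)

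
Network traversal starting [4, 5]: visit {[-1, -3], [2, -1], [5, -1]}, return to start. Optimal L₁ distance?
28
(one optimal route: (4, 5) → (-1, -3) → (2, -1) → (5, -1) → (4, 5))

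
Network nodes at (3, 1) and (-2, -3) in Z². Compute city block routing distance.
9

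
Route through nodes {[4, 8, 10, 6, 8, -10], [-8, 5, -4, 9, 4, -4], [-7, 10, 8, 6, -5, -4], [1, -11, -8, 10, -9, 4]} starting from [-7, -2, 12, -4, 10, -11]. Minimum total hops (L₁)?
151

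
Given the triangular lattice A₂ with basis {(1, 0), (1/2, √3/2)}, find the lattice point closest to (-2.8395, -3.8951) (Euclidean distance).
(-3, -3.464)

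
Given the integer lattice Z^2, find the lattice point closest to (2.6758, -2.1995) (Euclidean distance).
(3, -2)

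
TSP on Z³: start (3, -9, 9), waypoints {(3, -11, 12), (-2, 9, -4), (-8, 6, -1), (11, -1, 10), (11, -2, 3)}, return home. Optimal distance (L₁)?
112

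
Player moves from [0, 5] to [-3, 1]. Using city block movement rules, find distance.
7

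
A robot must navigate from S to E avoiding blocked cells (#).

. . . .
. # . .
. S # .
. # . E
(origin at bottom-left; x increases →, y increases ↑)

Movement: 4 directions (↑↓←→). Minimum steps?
9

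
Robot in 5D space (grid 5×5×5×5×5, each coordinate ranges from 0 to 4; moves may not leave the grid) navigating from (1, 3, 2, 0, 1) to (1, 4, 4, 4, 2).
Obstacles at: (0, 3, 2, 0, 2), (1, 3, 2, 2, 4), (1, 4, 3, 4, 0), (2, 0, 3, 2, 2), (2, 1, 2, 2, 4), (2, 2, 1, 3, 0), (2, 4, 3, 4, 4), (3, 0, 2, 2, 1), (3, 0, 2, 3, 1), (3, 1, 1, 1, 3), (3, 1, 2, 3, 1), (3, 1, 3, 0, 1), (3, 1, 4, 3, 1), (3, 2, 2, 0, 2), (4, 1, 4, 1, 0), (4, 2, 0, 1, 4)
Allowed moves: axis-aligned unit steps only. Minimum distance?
8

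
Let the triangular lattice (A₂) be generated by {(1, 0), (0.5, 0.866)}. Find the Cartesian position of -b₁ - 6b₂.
(-4, -5.196)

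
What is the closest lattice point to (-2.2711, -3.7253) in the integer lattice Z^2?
(-2, -4)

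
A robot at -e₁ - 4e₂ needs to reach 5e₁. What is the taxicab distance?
10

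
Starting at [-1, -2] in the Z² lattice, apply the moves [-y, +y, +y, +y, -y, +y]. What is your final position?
(-1, 0)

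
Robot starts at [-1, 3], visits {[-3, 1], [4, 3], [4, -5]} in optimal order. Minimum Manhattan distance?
21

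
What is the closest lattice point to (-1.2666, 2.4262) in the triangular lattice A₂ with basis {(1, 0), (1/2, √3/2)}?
(-1.5, 2.598)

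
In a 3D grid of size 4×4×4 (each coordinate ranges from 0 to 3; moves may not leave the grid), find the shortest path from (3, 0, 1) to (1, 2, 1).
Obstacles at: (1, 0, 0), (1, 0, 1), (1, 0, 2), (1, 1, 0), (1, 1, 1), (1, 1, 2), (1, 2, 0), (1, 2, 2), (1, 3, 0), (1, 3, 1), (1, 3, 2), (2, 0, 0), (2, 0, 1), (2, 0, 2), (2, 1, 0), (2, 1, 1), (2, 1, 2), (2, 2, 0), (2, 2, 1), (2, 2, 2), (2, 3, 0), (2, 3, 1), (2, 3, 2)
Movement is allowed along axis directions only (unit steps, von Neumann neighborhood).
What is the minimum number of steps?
10
(one shortest path: (3, 0, 1) → (3, 1, 1) → (3, 2, 1) → (3, 2, 2) → (3, 2, 3) → (2, 2, 3) → (1, 2, 3) → (0, 2, 3) → (0, 2, 2) → (0, 2, 1) → (1, 2, 1))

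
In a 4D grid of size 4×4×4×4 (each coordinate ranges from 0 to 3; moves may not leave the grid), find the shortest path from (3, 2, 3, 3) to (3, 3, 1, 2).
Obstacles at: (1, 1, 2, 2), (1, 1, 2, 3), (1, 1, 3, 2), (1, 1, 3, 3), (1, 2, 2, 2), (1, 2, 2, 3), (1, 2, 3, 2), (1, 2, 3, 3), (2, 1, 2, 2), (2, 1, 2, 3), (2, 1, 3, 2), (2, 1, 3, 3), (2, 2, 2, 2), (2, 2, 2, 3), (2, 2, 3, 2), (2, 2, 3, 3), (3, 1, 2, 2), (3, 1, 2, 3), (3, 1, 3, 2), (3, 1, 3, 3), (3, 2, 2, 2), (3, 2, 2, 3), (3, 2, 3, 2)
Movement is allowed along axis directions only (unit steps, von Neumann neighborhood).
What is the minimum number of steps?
4
(one shortest path: (3, 2, 3, 3) → (3, 3, 3, 3) → (3, 3, 2, 3) → (3, 3, 1, 3) → (3, 3, 1, 2))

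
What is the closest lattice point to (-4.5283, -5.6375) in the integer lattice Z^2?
(-5, -6)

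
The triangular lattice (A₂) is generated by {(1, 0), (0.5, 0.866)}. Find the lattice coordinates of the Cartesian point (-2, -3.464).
-4b₂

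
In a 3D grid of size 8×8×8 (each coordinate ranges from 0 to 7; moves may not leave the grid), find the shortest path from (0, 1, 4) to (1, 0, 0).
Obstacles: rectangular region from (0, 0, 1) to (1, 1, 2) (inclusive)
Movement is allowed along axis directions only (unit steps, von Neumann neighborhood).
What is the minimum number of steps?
8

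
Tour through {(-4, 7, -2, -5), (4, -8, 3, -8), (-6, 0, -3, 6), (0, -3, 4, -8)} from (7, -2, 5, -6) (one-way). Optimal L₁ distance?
67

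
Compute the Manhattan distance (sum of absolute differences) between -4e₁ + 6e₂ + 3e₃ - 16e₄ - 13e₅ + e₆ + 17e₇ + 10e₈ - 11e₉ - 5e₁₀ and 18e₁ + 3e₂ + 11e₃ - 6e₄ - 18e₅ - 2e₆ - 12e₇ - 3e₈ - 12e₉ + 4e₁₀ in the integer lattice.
103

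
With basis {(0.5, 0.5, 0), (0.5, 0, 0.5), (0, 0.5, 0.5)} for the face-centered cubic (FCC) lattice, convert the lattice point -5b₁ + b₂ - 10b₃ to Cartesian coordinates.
(-2, -7.5, -4.5)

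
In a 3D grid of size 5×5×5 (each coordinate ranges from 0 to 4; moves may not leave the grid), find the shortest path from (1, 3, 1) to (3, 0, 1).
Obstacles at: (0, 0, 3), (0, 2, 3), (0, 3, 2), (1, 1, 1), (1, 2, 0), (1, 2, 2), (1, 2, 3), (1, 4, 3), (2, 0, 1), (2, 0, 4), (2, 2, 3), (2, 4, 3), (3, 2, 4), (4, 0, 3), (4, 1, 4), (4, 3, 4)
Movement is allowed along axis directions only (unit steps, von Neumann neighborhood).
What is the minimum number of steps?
5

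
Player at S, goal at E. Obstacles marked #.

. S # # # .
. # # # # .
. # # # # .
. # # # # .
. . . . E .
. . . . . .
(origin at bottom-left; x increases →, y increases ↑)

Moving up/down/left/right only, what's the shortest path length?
9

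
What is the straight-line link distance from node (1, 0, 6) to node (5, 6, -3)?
11.5326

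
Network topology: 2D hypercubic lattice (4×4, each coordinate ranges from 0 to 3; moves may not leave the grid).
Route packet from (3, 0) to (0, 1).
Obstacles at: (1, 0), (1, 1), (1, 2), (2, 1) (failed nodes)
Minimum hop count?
8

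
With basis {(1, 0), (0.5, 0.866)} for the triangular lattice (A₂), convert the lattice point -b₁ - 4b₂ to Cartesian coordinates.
(-3, -3.464)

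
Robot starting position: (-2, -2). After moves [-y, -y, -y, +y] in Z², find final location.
(-2, -4)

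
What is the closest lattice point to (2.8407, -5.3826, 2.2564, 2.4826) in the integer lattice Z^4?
(3, -5, 2, 2)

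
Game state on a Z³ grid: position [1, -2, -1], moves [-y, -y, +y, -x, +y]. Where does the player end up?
(0, -2, -1)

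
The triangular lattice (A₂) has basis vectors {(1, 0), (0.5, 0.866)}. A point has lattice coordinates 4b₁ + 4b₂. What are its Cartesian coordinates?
(6, 3.464)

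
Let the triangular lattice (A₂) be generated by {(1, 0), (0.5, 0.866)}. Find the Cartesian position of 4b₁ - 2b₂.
(3, -1.732)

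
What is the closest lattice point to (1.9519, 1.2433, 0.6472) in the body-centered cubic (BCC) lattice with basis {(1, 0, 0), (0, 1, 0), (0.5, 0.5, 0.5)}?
(2, 1, 1)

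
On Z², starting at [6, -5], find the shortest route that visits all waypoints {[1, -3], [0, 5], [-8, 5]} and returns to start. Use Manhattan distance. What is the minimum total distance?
48
(one optimal route: (6, -5) → (1, -3) → (0, 5) → (-8, 5) → (6, -5))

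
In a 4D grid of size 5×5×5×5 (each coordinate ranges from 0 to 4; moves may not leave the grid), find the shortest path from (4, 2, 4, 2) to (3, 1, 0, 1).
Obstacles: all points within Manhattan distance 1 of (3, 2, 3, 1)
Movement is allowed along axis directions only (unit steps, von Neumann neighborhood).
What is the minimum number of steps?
7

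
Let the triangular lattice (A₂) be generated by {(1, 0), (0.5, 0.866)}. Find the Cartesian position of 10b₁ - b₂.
(9.5, -0.866)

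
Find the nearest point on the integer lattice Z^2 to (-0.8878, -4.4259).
(-1, -4)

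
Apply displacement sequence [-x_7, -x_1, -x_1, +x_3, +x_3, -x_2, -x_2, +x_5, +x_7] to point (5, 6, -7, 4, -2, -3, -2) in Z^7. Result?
(3, 4, -5, 4, -1, -3, -2)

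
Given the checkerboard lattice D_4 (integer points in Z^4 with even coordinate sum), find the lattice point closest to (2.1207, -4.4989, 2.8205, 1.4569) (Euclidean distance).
(2, -4, 3, 1)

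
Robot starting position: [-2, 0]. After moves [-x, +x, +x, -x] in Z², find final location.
(-2, 0)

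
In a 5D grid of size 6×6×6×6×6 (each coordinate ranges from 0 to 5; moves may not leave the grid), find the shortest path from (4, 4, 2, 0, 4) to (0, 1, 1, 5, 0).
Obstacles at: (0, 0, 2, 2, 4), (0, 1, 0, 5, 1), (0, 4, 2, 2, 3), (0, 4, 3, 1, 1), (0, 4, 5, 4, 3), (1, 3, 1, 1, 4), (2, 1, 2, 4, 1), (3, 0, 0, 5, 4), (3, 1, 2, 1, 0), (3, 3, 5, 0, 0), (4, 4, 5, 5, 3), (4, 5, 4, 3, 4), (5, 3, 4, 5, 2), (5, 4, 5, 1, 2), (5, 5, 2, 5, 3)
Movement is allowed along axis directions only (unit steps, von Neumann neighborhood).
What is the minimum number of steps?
17
(one shortest path: (4, 4, 2, 0, 4) → (3, 4, 2, 0, 4) → (2, 4, 2, 0, 4) → (1, 4, 2, 0, 4) → (0, 4, 2, 0, 4) → (0, 3, 2, 0, 4) → (0, 2, 2, 0, 4) → (0, 1, 2, 0, 4) → (0, 1, 1, 0, 4) → (0, 1, 1, 1, 4) → (0, 1, 1, 2, 4) → (0, 1, 1, 3, 4) → (0, 1, 1, 4, 4) → (0, 1, 1, 5, 4) → (0, 1, 1, 5, 3) → (0, 1, 1, 5, 2) → (0, 1, 1, 5, 1) → (0, 1, 1, 5, 0))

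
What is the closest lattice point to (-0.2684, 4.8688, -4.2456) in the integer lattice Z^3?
(0, 5, -4)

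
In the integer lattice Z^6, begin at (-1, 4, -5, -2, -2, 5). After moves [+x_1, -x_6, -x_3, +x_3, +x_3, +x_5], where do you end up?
(0, 4, -4, -2, -1, 4)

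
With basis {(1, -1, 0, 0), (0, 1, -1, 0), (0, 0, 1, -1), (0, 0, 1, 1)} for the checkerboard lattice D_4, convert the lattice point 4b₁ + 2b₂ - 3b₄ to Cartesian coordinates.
(4, -2, -5, -3)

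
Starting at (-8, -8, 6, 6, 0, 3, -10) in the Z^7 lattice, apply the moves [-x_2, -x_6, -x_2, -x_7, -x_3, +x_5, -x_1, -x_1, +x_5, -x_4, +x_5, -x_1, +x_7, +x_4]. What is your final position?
(-11, -10, 5, 6, 3, 2, -10)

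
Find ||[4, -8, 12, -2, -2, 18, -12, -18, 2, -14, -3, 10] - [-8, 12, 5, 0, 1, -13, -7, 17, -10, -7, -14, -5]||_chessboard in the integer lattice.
35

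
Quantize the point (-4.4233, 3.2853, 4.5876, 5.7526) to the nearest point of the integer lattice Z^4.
(-4, 3, 5, 6)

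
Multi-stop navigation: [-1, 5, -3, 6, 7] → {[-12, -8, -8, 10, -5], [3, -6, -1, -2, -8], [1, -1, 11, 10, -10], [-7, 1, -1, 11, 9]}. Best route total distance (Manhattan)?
127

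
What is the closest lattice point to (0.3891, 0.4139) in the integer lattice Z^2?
(0, 0)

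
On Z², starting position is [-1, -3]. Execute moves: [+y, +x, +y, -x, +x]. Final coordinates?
(0, -1)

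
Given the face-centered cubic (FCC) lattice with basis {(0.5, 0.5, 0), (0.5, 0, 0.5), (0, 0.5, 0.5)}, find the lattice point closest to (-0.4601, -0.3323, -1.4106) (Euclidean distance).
(-0.5, 0, -1.5)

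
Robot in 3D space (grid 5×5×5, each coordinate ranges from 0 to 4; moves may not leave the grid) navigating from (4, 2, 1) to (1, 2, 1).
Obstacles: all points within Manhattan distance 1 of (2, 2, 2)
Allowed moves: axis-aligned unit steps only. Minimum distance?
5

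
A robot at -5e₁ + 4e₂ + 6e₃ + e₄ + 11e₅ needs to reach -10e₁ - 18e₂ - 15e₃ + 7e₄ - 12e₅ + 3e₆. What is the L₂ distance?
39.0384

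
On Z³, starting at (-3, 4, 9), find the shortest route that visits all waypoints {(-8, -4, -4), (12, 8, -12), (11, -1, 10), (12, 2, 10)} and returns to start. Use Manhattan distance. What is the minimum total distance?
118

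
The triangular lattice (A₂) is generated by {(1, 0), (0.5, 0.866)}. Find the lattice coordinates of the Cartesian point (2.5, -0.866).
3b₁ - b₂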